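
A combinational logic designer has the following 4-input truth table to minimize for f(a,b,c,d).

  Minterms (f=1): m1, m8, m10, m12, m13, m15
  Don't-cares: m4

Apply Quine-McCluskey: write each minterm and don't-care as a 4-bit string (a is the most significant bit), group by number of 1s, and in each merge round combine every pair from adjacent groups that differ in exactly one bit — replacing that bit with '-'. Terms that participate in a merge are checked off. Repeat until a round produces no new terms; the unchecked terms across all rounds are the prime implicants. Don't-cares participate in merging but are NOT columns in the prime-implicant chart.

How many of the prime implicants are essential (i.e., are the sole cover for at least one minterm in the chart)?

3

size-2^0 implicants → 0001  0100(✓)  1000(✓)  1010(✓)  1100(✓)  1101(✓)  1111(✓)
size-2^1 implicants → -100  1-00  10-0  11-1  110-
Unchecked terms (primes): -100, 0001, 1-00, 10-0, 11-1, 110-
Minterm coverage:
  m1 ⊆ 0001 [E]
  m8 ⊆ 1-00,10-0
  m10 ⊆ 10-0 [E]
  m12 ⊆ -100,1-00,110-
  m13 ⊆ 11-1,110-
  m15 ⊆ 11-1 [E]
E = {0001, 10-0, 11-1}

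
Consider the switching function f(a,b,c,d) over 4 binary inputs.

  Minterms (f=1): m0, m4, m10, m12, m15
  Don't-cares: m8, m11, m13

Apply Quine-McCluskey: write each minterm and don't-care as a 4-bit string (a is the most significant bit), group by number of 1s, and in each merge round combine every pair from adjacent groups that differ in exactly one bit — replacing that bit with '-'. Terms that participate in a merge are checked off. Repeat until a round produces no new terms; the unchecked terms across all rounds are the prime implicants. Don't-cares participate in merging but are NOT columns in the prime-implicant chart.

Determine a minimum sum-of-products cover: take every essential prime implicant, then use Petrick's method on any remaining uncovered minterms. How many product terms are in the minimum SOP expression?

3

[col 0] 0000*, 0100*, 1000*, 1010*, 1011*, 1100*, 1101*, 1111*
[col 1] -000*, -100*, 0-00*, 1-00*, 1-11, 10-0, 101-, 11-1, 110-
[col 2] --00
Prime implicants: --00, 1-11, 10-0, 101-, 11-1, 110-
PI chart (minterm → PIs covering it):
  0 | --00  (sole → essential)
  4 | --00  (sole → essential)
  10 | 10-0,101-
  12 | --00,110-
  15 | 1-11,11-1
Essential prime implicants: --00
Petrick residual → 1-11, 10-0
Minimum SOP uses 3 PIs: c'd' + acd + ab'd'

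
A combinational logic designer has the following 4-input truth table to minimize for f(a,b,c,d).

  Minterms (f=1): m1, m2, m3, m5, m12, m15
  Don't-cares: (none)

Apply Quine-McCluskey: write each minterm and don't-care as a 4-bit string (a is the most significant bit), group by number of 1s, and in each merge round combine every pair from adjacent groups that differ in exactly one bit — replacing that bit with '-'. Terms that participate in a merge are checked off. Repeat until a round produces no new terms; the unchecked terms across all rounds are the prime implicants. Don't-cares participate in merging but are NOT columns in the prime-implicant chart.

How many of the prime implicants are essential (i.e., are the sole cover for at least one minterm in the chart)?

4

Round 0: 0001✓ 0010✓ 0011✓ 0101✓ 1100 1111
Round 1: 0-01 00-1 001-
PIs = {0-01, 00-1, 001-, 1100, 1111}
Coverage chart:
  m1: 0-01,00-1
  m2: 001- ←essential
  m3: 00-1,001-
  m5: 0-01 ←essential
  m12: 1100 ←essential
  m15: 1111 ←essential
Essential: 0-01, 001-, 1100, 1111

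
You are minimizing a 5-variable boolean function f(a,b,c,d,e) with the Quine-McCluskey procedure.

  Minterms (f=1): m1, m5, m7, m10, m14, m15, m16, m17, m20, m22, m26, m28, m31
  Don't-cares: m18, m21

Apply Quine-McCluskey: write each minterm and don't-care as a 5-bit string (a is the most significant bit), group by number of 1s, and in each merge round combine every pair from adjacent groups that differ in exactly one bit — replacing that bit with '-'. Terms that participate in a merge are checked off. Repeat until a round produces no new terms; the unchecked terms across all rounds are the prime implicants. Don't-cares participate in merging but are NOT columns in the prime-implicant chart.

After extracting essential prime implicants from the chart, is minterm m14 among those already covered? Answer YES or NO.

NO

Round 0: 00001✓ 00101✓ 00111✓ 01010✓ 01110✓ 01111✓ 10000✓ 10001✓ 10010✓ 10100✓ 10101✓ 10110✓ 11010✓ 11100✓ 11111✓
Round 1: -0001✓ -0101✓ -1010 -1111 0-111 00-01✓ 001-1 01-10 0111- 1-010 1-100 10-00✓ 10-01✓ 10-10✓ 100-0✓ 1000-✓ 101-0✓ 1010-✓
Round 2: -0-01 10--0 10-0-
PIs = {-0-01, -1010, -1111, 0-111, 001-1, 01-10, 0111-, 1-010, 1-100, 10--0, 10-0-}
Coverage chart:
  m1: -0-01 ←essential
  m5: -0-01,001-1
  m7: 0-111,001-1
  m10: -1010,01-10
  m14: 01-10,0111-
  m15: -1111,0-111,0111-
  m16: 10--0,10-0-
  m17: -0-01,10-0-
  m20: 1-100,10--0,10-0-
  m22: 10--0 ←essential
  m26: -1010,1-010
  m28: 1-100 ←essential
  m31: -1111 ←essential
Essential: -0-01, -1111, 1-100, 10--0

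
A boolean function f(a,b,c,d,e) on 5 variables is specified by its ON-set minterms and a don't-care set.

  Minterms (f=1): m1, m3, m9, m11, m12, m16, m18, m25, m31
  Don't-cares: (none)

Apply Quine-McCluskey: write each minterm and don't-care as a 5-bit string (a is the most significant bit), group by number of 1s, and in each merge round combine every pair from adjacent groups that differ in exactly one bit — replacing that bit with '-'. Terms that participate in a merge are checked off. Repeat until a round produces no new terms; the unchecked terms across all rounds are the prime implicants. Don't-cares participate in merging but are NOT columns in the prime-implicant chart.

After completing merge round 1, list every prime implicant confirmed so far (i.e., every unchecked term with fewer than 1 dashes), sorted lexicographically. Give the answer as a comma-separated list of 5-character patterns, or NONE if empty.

size-2^0 implicants → 00001(✓)  00011(✓)  01001(✓)  01011(✓)  01100  10000(✓)  10010(✓)  11001(✓)  11111
size-2^1 implicants → -1001  0-001(✓)  0-011(✓)  000-1(✓)  010-1(✓)  100-0
size-2^2 implicants → 0-0-1
Unchecked terms (primes): -1001, 0-0-1, 01100, 100-0, 11111

01100, 11111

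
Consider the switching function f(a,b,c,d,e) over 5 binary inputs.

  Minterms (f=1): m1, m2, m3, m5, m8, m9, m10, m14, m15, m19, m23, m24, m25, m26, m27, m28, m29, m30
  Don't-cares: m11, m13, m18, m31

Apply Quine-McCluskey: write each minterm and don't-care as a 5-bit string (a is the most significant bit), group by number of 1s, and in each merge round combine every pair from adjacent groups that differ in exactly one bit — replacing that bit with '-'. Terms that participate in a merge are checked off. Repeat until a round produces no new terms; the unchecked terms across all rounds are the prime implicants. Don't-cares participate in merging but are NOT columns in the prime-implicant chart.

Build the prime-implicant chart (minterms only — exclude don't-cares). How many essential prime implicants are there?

6

Round 0: 00001✓ 00010✓ 00011✓ 00101✓ 01000✓ 01001✓ 01010✓ 01011✓ 01101✓ 01110✓ 01111✓ 10010✓ 10011✓ 10111✓ 11000✓ 11001✓ 11010✓ 11011✓ 11100✓ 11101✓ 11110✓ 11111✓
Round 1: -0010✓ -0011✓ -1000✓ -1001✓ -1010✓ -1011✓ -1101✓ -1110✓ -1111✓ 0-001✓ 0-010✓ 0-011✓ 0-101✓ 00-01✓ 000-1✓ 0001-✓ 01-01✓ 01-10✓ 01-11✓ 010-0✓ 010-1✓ 0100-✓ 0101-✓ 011-1✓ 0111-✓ 1-010✓ 1-011✓ 1-111✓ 10-11✓ 1001-✓ 11-00✓ 11-01✓ 11-10✓ 11-11✓ 110-0✓ 110-1✓ 1100-✓ 1101-✓ 111-0✓ 111-1✓ 1110-✓ 1111-✓
Round 2: --010✓ --011✓ -001-✓ -1-01✓ -1-10✓ -1-11✓ -10-0✓ -10-1✓ -100-✓ -101-✓ -11-1✓ -111-✓ 0--01 0-0-1 0-01-✓ 01--1✓ 01-1-✓ 010--✓ 1--11 1-01-✓ 11--0✓ 11--1✓ 11-0-✓ 11-1-✓ 110--✓ 111--✓
Round 3: --01- -1--1 -1-1- -10-- 11---
PIs = {--01-, -1--1, -1-1-, -10--, 0--01, 0-0-1, 1--11, 11---}
Coverage chart:
  m1: 0--01,0-0-1
  m2: --01- ←essential
  m3: --01-,0-0-1
  m5: 0--01 ←essential
  m8: -10-- ←essential
  m9: -1--1,-10--,0--01,0-0-1
  m10: --01-,-1-1-,-10--
  m14: -1-1- ←essential
  m15: -1--1,-1-1-
  m19: --01-,1--11
  m23: 1--11 ←essential
  m24: -10--,11---
  m25: -1--1,-10--,11---
  m26: --01-,-1-1-,-10--,11---
  m27: --01-,-1--1,-1-1-,-10--,1--11,11---
  m28: 11--- ←essential
  m29: -1--1,11---
  m30: -1-1-,11---
Essential: --01-, -1-1-, -10--, 0--01, 1--11, 11---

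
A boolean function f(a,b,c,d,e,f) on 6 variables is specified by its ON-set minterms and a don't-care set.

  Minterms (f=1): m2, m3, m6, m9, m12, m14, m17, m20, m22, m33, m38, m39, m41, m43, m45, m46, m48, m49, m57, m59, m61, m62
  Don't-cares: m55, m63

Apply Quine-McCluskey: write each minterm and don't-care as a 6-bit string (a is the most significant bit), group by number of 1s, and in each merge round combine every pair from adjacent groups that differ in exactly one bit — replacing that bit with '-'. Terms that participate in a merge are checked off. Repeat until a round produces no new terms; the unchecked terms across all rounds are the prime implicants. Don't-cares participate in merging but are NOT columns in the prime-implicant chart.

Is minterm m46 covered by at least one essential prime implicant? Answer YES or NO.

[col 0] 000010*, 000011*, 000110*, 001001*, 001100*, 001110*, 010001*, 010100*, 010110*, 100001*, 100110*, 100111*, 101001*, 101011*, 101101*, 101110*, 110000*, 110001*, 110111*, 111001*, 111011*, 111101*, 111110*, 111111*
[col 1] -00110*, -01001, -01110*, -10001, 0-0110, 00-110*, 000-10, 00001-, 0011-0, 0101-0, 1-0001*, 1-0111, 1-1001*, 1-1011*, 1-1101*, 1-1110, 10-001*, 10-110*, 10011-, 101-01*, 1010-1*, 11-001*, 11-111, 11000-, 111-01*, 111-11*, 1110-1*, 1111-1*, 11111-
[col 2] -0-110, 1--001, 1-1-01, 1-10-1, 111--1
Prime implicants: -0-110, -01001, -10001, 0-0110, 000-10, 00001-, 0011-0, 0101-0, 1--001, 1-0111, 1-1-01, 1-10-1, 1-1110, 10011-, 11-111, 11000-, 111--1, 11111-
PI chart (minterm → PIs covering it):
  2 | 000-10,00001-
  3 | 00001-  (sole → essential)
  6 | -0-110,0-0110,000-10
  9 | -01001  (sole → essential)
  12 | 0011-0  (sole → essential)
  14 | -0-110,0011-0
  17 | -10001  (sole → essential)
  20 | 0101-0  (sole → essential)
  22 | 0-0110,0101-0
  33 | 1--001  (sole → essential)
  38 | -0-110,10011-
  39 | 1-0111,10011-
  41 | -01001,1--001,1-1-01,1-10-1
  43 | 1-10-1  (sole → essential)
  45 | 1-1-01  (sole → essential)
  46 | -0-110,1-1110
  48 | 11000-  (sole → essential)
  49 | -10001,1--001,11000-
  57 | 1--001,1-1-01,1-10-1,111--1
  59 | 1-10-1,111--1
  61 | 1-1-01,111--1
  62 | 1-1110,11111-
Essential prime implicants: -01001, -10001, 00001-, 0011-0, 0101-0, 1--001, 1-1-01, 1-10-1, 11000-

NO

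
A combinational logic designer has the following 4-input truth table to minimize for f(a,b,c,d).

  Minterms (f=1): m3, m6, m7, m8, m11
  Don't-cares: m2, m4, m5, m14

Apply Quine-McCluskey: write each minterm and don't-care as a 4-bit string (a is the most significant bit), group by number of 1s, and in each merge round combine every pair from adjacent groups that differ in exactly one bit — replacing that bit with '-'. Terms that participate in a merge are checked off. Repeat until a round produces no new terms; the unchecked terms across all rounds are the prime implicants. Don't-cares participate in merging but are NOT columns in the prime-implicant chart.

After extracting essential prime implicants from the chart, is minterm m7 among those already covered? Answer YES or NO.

NO

size-2^0 implicants → 0010(✓)  0011(✓)  0100(✓)  0101(✓)  0110(✓)  0111(✓)  1000  1011(✓)  1110(✓)
size-2^1 implicants → -011  -110  0-10(✓)  0-11(✓)  001-(✓)  01-0(✓)  01-1(✓)  010-(✓)  011-(✓)
size-2^2 implicants → 0-1-  01--
Unchecked terms (primes): -011, -110, 0-1-, 01--, 1000
Minterm coverage:
  m3 ⊆ -011,0-1-
  m6 ⊆ -110,0-1-,01--
  m7 ⊆ 0-1-,01--
  m8 ⊆ 1000 [E]
  m11 ⊆ -011 [E]
E = {-011, 1000}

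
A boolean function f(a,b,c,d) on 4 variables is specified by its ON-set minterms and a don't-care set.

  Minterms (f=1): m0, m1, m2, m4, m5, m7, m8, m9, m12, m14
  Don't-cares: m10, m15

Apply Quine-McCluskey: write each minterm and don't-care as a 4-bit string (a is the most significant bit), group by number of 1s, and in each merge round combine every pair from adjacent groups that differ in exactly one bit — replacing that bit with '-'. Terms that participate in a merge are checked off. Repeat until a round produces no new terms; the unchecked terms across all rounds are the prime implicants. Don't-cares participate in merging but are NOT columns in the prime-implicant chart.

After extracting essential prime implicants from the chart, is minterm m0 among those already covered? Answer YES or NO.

Round 0: 0000✓ 0001✓ 0010✓ 0100✓ 0101✓ 0111✓ 1000✓ 1001✓ 1010✓ 1100✓ 1110✓ 1111✓
Round 1: -000✓ -001✓ -010✓ -100✓ -111 0-00✓ 0-01✓ 00-0✓ 000-✓ 01-1 010-✓ 1-00✓ 1-10✓ 10-0✓ 100-✓ 11-0✓ 111-
Round 2: --00 -0-0 -00- 0-0- 1--0
PIs = {--00, -0-0, -00-, -111, 0-0-, 01-1, 1--0, 111-}
Coverage chart:
  m0: --00,-0-0,-00-,0-0-
  m1: -00-,0-0-
  m2: -0-0 ←essential
  m4: --00,0-0-
  m5: 0-0-,01-1
  m7: -111,01-1
  m8: --00,-0-0,-00-,1--0
  m9: -00- ←essential
  m12: --00,1--0
  m14: 1--0,111-
Essential: -0-0, -00-

YES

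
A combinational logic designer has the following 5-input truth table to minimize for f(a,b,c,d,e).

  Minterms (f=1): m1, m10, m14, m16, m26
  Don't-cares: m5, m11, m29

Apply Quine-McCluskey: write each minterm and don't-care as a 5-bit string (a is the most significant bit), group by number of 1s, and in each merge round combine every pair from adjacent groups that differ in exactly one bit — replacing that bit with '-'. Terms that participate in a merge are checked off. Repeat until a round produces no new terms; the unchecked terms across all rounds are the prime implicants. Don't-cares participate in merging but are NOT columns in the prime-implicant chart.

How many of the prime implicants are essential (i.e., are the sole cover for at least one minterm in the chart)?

4

Round 0: 00001✓ 00101✓ 01010✓ 01011✓ 01110✓ 10000 11010✓ 11101
Round 1: -1010 00-01 01-10 0101-
PIs = {-1010, 00-01, 01-10, 0101-, 10000, 11101}
Coverage chart:
  m1: 00-01 ←essential
  m10: -1010,01-10,0101-
  m14: 01-10 ←essential
  m16: 10000 ←essential
  m26: -1010 ←essential
Essential: -1010, 00-01, 01-10, 10000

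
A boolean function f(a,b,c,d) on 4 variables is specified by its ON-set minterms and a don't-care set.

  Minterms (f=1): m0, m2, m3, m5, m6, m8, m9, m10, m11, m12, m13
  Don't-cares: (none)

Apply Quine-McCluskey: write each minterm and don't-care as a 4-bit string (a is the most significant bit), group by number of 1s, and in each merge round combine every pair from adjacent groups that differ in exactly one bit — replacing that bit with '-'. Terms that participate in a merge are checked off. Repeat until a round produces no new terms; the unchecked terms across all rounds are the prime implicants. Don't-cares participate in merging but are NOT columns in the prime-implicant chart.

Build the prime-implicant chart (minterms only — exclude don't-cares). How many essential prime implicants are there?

5

[col 0] 0000*, 0010*, 0011*, 0101*, 0110*, 1000*, 1001*, 1010*, 1011*, 1100*, 1101*
[col 1] -000*, -010*, -011*, -101, 0-10, 00-0*, 001-*, 1-00*, 1-01*, 10-0*, 10-1*, 100-*, 101-*, 110-*
[col 2] -0-0, -01-, 1-0-, 10--
Prime implicants: -0-0, -01-, -101, 0-10, 1-0-, 10--
PI chart (minterm → PIs covering it):
  0 | -0-0  (sole → essential)
  2 | -0-0,-01-,0-10
  3 | -01-  (sole → essential)
  5 | -101  (sole → essential)
  6 | 0-10  (sole → essential)
  8 | -0-0,1-0-,10--
  9 | 1-0-,10--
  10 | -0-0,-01-,10--
  11 | -01-,10--
  12 | 1-0-  (sole → essential)
  13 | -101,1-0-
Essential prime implicants: -0-0, -01-, -101, 0-10, 1-0-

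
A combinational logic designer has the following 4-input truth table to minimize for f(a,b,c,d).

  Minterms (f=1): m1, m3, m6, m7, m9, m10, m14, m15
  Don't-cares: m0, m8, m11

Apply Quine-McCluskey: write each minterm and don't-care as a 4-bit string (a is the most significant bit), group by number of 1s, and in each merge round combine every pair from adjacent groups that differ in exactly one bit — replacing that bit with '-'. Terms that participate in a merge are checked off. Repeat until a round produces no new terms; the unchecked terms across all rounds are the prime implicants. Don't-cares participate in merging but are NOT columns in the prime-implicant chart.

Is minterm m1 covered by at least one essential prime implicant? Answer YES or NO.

NO

Round 0: 0000✓ 0001✓ 0011✓ 0110✓ 0111✓ 1000✓ 1001✓ 1010✓ 1011✓ 1110✓ 1111✓
Round 1: -000✓ -001✓ -011✓ -110✓ -111✓ 0-11✓ 00-1✓ 000-✓ 011-✓ 1-10✓ 1-11✓ 10-0✓ 10-1✓ 100-✓ 101-✓ 111-✓
Round 2: --11 -0-1 -00- -11- 1-1- 10--
PIs = {--11, -0-1, -00-, -11-, 1-1-, 10--}
Coverage chart:
  m1: -0-1,-00-
  m3: --11,-0-1
  m6: -11- ←essential
  m7: --11,-11-
  m9: -0-1,-00-,10--
  m10: 1-1-,10--
  m14: -11-,1-1-
  m15: --11,-11-,1-1-
Essential: -11-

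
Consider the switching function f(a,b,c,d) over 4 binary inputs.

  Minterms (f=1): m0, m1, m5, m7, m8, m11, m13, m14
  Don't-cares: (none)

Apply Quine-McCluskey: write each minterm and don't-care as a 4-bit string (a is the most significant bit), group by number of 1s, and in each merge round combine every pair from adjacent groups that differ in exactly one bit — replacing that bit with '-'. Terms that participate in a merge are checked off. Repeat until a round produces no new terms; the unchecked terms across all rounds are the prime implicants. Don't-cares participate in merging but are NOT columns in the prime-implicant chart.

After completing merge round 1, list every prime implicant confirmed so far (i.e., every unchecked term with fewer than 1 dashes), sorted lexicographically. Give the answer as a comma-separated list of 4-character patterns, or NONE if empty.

Round 0: 0000✓ 0001✓ 0101✓ 0111✓ 1000✓ 1011 1101✓ 1110
Round 1: -000 -101 0-01 000- 01-1
PIs = {-000, -101, 0-01, 000-, 01-1, 1011, 1110}

1011, 1110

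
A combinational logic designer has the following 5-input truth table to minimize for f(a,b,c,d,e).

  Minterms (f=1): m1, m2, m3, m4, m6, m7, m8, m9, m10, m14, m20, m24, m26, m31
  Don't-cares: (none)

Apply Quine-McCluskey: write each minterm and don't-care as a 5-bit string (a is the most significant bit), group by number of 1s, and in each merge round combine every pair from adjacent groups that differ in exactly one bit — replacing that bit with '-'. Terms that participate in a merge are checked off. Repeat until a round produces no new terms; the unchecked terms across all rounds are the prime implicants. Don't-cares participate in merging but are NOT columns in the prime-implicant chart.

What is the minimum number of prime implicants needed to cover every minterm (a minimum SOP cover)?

6

[col 0] 00001*, 00010*, 00011*, 00100*, 00110*, 00111*, 01000*, 01001*, 01010*, 01110*, 10100*, 11000*, 11010*, 11111
[col 1] -0100, -1000*, -1010*, 0-001, 0-010*, 0-110*, 00-10*, 00-11*, 000-1, 0001-*, 001-0, 0011-*, 01-10*, 010-0*, 0100-, 110-0*
[col 2] -10-0, 0--10, 00-1-
Prime implicants: -0100, -10-0, 0--10, 0-001, 00-1-, 000-1, 001-0, 0100-, 11111
PI chart (minterm → PIs covering it):
  1 | 0-001,000-1
  2 | 0--10,00-1-
  3 | 00-1-,000-1
  4 | -0100,001-0
  6 | 0--10,00-1-,001-0
  7 | 00-1-  (sole → essential)
  8 | -10-0,0100-
  9 | 0-001,0100-
  10 | -10-0,0--10
  14 | 0--10  (sole → essential)
  20 | -0100  (sole → essential)
  24 | -10-0  (sole → essential)
  26 | -10-0  (sole → essential)
  31 | 11111  (sole → essential)
Essential prime implicants: -0100, -10-0, 0--10, 00-1-, 11111
Petrick residual → 0-001
Minimum SOP uses 6 PIs: b'cd'e' + bc'e' + a'de' + a'c'd'e + a'b'd + abcde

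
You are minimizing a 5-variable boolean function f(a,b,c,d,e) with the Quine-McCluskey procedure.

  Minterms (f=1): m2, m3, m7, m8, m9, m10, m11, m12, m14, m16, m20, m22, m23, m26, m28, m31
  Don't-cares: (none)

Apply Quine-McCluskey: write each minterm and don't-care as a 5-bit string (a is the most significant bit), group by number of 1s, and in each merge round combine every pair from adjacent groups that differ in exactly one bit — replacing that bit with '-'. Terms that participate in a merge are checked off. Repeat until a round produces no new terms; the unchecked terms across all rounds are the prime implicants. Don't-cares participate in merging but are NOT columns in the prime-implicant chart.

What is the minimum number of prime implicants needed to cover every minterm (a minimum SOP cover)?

9

size-2^0 implicants → 00010(✓)  00011(✓)  00111(✓)  01000(✓)  01001(✓)  01010(✓)  01011(✓)  01100(✓)  01110(✓)  10000(✓)  10100(✓)  10110(✓)  10111(✓)  11010(✓)  11100(✓)  11111(✓)
size-2^1 implicants → -0111  -1010  -1100  0-010(✓)  0-011(✓)  00-11  0001-(✓)  01-00(✓)  01-10(✓)  010-0(✓)  010-1(✓)  0100-(✓)  0101-(✓)  011-0(✓)  1-100  1-111  10-00  101-0  1011-
size-2^2 implicants → 0-01-  01--0  010--
Unchecked terms (primes): -0111, -1010, -1100, 0-01-, 00-11, 01--0, 010--, 1-100, 1-111, 10-00, 101-0, 1011-
Minterm coverage:
  m2 ⊆ 0-01- [E]
  m3 ⊆ 0-01-,00-11
  m7 ⊆ -0111,00-11
  m8 ⊆ 01--0,010--
  m9 ⊆ 010-- [E]
  m10 ⊆ -1010,0-01-,01--0,010--
  m11 ⊆ 0-01-,010--
  m12 ⊆ -1100,01--0
  m14 ⊆ 01--0 [E]
  m16 ⊆ 10-00 [E]
  m20 ⊆ 1-100,10-00,101-0
  m22 ⊆ 101-0,1011-
  m23 ⊆ -0111,1-111,1011-
  m26 ⊆ -1010 [E]
  m28 ⊆ -1100,1-100
  m31 ⊆ 1-111 [E]
E = {-1010, 0-01-, 01--0, 010--, 1-111, 10-00}
Petrick residual → -0111, -1100, 101-0
Cover = b'cde + bc'de' + bcd'e' + a'c'd + a'be' + a'bc' + acde + ab'd'e' + ab'ce'  |cover|=9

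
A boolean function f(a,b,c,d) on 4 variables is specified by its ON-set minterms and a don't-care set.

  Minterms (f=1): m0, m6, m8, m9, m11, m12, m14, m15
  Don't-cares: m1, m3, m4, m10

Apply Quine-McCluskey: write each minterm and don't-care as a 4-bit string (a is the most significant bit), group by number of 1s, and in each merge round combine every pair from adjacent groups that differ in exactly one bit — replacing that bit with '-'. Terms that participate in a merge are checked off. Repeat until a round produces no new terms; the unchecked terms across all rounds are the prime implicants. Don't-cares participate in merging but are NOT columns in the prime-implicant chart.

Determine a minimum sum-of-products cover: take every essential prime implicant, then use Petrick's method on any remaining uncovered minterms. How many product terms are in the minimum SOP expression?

size-2^0 implicants → 0000(✓)  0001(✓)  0011(✓)  0100(✓)  0110(✓)  1000(✓)  1001(✓)  1010(✓)  1011(✓)  1100(✓)  1110(✓)  1111(✓)
size-2^1 implicants → -000(✓)  -001(✓)  -011(✓)  -100(✓)  -110(✓)  0-00(✓)  00-1(✓)  000-(✓)  01-0(✓)  1-00(✓)  1-10(✓)  1-11(✓)  10-0(✓)  10-1(✓)  100-(✓)  101-(✓)  11-0(✓)  111-(✓)
size-2^2 implicants → --00  -0-1  -00-  -1-0  1--0  1-1-  10--
Unchecked terms (primes): --00, -0-1, -00-, -1-0, 1--0, 1-1-, 10--
Minterm coverage:
  m0 ⊆ --00,-00-
  m6 ⊆ -1-0 [E]
  m8 ⊆ --00,-00-,1--0,10--
  m9 ⊆ -0-1,-00-,10--
  m11 ⊆ -0-1,1-1-,10--
  m12 ⊆ --00,-1-0,1--0
  m14 ⊆ -1-0,1--0,1-1-
  m15 ⊆ 1-1- [E]
E = {-1-0, 1-1-}
Petrick residual → -00-
Cover = b'c' + bd' + ac  |cover|=3

3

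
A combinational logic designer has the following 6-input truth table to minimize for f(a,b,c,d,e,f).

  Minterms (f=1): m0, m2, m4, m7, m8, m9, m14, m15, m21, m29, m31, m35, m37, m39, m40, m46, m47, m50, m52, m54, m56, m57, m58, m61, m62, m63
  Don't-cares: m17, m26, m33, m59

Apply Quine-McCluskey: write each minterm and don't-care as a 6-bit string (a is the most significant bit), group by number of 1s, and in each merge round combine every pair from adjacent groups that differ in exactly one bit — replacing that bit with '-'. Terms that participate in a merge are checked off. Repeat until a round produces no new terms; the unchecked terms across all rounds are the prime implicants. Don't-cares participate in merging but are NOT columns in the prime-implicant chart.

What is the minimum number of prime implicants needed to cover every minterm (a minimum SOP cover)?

12

[col 0] 000000*, 000010*, 000100*, 000111*, 001000*, 001001*, 001110*, 001111*, 010001*, 010101*, 011010*, 011101*, 011111*, 100001*, 100011*, 100101*, 100111*, 101000*, 101110*, 101111*, 110010*, 110100*, 110110*, 111000*, 111001*, 111010*, 111011*, 111101*, 111110*, 111111*
[col 1] -00111*, -01000, -01110*, -01111*, -11010, -11101*, -11111*, 0-1111*, 00-000, 00-111*, 000-00, 0000-0, 00100-, 00111-*, 01-101, 010-01, 0111-1*, 1-1000, 1-1110*, 1-1111*, 10-111*, 100-01*, 100-11*, 1000-1*, 1001-1*, 10111-*, 11-010*, 11-110*, 110-10*, 1101-0, 111-01*, 111-10*, 111-11*, 1110-0*, 1110-1*, 11100-*, 11101-*, 1111-1*, 11111-*
[col 2] --1111, -0-111, -0111-, -111-1, 1-111-, 100--1, 11--10, 111--1, 111-1-, 1110--
Prime implicants: --1111, -0-111, -01000, -0111-, -11010, -111-1, 00-000, 000-00, 0000-0, 00100-, 01-101, 010-01, 1-1000, 1-111-, 100--1, 11--10, 1101-0, 111--1, 111-1-, 1110--
PI chart (minterm → PIs covering it):
  0 | 00-000,000-00,0000-0
  2 | 0000-0  (sole → essential)
  4 | 000-00  (sole → essential)
  7 | -0-111  (sole → essential)
  8 | -01000,00-000,00100-
  9 | 00100-  (sole → essential)
  14 | -0111-  (sole → essential)
  15 | --1111,-0-111,-0111-
  21 | 01-101,010-01
  29 | -111-1,01-101
  31 | --1111,-111-1
  35 | 100--1  (sole → essential)
  37 | 100--1  (sole → essential)
  39 | -0-111,100--1
  40 | -01000,1-1000
  46 | -0111-,1-111-
  47 | --1111,-0-111,-0111-,1-111-
  50 | 11--10  (sole → essential)
  52 | 1101-0  (sole → essential)
  54 | 11--10,1101-0
  56 | 1-1000,1110--
  57 | 111--1,1110--
  58 | -11010,11--10,111-1-,1110--
  61 | -111-1,111--1
  62 | 1-111-,11--10,111-1-
  63 | --1111,-111-1,1-111-,111--1,111-1-
Essential prime implicants: -0-111, -0111-, 000-00, 0000-0, 00100-, 100--1, 11--10, 1101-0
Petrick residual → --1111, 01-101, 1-1000, 111--1
Minimum SOP uses 12 PIs: cdef + b'def + b'cde + a'b'c'e'f' + a'b'c'd'f' + a'b'cd'e' + a'bde'f + acd'e'f' + ab'c'f + abef' + abc'df' + abcf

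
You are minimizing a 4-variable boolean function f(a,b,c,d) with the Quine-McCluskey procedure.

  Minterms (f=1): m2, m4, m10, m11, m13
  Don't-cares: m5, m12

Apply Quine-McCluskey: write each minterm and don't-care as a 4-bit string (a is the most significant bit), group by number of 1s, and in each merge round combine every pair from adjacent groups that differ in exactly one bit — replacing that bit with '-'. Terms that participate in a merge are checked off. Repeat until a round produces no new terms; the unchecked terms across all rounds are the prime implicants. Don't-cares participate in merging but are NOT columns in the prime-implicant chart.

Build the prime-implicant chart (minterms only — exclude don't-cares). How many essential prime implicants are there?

[col 0] 0010*, 0100*, 0101*, 1010*, 1011*, 1100*, 1101*
[col 1] -010, -100*, -101*, 010-*, 101-, 110-*
[col 2] -10-
Prime implicants: -010, -10-, 101-
PI chart (minterm → PIs covering it):
  2 | -010  (sole → essential)
  4 | -10-  (sole → essential)
  10 | -010,101-
  11 | 101-  (sole → essential)
  13 | -10-  (sole → essential)
Essential prime implicants: -010, -10-, 101-

3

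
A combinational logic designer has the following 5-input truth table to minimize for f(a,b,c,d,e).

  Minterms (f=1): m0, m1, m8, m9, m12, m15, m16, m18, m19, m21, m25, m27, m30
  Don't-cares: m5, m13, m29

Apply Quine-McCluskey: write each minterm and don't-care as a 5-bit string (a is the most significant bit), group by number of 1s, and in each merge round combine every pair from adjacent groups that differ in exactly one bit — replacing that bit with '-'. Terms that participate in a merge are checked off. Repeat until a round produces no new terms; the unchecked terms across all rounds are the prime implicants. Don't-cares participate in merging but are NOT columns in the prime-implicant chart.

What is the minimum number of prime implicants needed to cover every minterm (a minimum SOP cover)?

8

size-2^0 implicants → 00000(✓)  00001(✓)  00101(✓)  01000(✓)  01001(✓)  01100(✓)  01101(✓)  01111(✓)  10000(✓)  10010(✓)  10011(✓)  10101(✓)  11001(✓)  11011(✓)  11101(✓)  11110
size-2^1 implicants → -0000  -0101(✓)  -1001(✓)  -1101(✓)  0-000(✓)  0-001(✓)  0-101(✓)  00-01(✓)  0000-(✓)  01-00(✓)  01-01(✓)  0100-(✓)  011-1  0110-(✓)  1-011  1-101(✓)  100-0  1001-  11-01(✓)  110-1
size-2^2 implicants → --101  -1-01  0--01  0-00-  01-0-
Unchecked terms (primes): --101, -0000, -1-01, 0--01, 0-00-, 01-0-, 011-1, 1-011, 100-0, 1001-, 110-1, 11110
Minterm coverage:
  m0 ⊆ -0000,0-00-
  m1 ⊆ 0--01,0-00-
  m8 ⊆ 0-00-,01-0-
  m9 ⊆ -1-01,0--01,0-00-,01-0-
  m12 ⊆ 01-0- [E]
  m15 ⊆ 011-1 [E]
  m16 ⊆ -0000,100-0
  m18 ⊆ 100-0,1001-
  m19 ⊆ 1-011,1001-
  m21 ⊆ --101 [E]
  m25 ⊆ -1-01,110-1
  m27 ⊆ 1-011,110-1
  m30 ⊆ 11110 [E]
E = {--101, 01-0-, 011-1, 11110}
Petrick residual → -0000, 0--01, 1001-, 110-1
Cover = cd'e + b'c'd'e' + a'd'e + a'bd' + a'bce + ab'c'd + abc'e + abcde'  |cover|=8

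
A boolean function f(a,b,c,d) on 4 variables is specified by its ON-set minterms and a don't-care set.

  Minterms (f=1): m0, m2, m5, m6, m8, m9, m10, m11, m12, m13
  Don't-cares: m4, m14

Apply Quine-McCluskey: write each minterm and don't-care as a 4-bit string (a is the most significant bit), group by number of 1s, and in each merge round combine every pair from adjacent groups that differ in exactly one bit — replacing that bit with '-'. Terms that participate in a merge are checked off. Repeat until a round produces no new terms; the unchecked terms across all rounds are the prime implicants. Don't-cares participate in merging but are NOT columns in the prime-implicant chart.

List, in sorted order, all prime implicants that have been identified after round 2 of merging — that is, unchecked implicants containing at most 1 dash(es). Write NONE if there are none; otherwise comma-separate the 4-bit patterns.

size-2^0 implicants → 0000(✓)  0010(✓)  0100(✓)  0101(✓)  0110(✓)  1000(✓)  1001(✓)  1010(✓)  1011(✓)  1100(✓)  1101(✓)  1110(✓)
size-2^1 implicants → -000(✓)  -010(✓)  -100(✓)  -101(✓)  -110(✓)  0-00(✓)  0-10(✓)  00-0(✓)  01-0(✓)  010-(✓)  1-00(✓)  1-01(✓)  1-10(✓)  10-0(✓)  10-1(✓)  100-(✓)  101-(✓)  11-0(✓)  110-(✓)
size-2^2 implicants → --00(✓)  --10(✓)  -0-0(✓)  -1-0(✓)  -10-  0--0(✓)  1--0(✓)  1-0-  10--
size-2^3 implicants → ---0
Unchecked terms (primes): ---0, -10-, 1-0-, 10--

NONE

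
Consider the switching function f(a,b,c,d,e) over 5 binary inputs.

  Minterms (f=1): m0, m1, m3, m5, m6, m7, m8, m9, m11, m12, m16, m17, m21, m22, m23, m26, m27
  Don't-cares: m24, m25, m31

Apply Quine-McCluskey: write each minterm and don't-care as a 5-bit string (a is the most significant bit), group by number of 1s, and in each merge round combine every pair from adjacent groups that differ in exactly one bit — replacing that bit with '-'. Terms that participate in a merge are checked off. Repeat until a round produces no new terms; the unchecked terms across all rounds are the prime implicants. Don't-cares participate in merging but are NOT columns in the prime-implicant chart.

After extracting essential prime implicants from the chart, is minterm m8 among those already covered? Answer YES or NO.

YES

Round 0: 00000✓ 00001✓ 00011✓ 00101✓ 00110✓ 00111✓ 01000✓ 01001✓ 01011✓ 01100✓ 10000✓ 10001✓ 10101✓ 10110✓ 10111✓ 11000✓ 11001✓ 11010✓ 11011✓ 11111✓
Round 1: -0000✓ -0001✓ -0101✓ -0110✓ -0111✓ -1000✓ -1001✓ -1011✓ 0-000✓ 0-001✓ 0-011✓ 00-01✓ 00-11✓ 000-1✓ 0000-✓ 001-1✓ 0011-✓ 01-00 010-1✓ 0100-✓ 1-000✓ 1-001✓ 1-111 10-01✓ 1000-✓ 101-1✓ 1011-✓ 11-11 110-0✓ 110-1✓ 1100-✓ 1101-✓
Round 2: --000✓ --001✓ -0-01 -000-✓ -01-1 -011- -10-1 -100-✓ 0-0-1 0-00-✓ 00--1 1-00-✓ 110--
Round 3: --00-
PIs = {--00-, -0-01, -01-1, -011-, -10-1, 0-0-1, 00--1, 01-00, 1-111, 11-11, 110--}
Coverage chart:
  m0: --00- ←essential
  m1: --00-,-0-01,0-0-1,00--1
  m3: 0-0-1,00--1
  m5: -0-01,-01-1,00--1
  m6: -011- ←essential
  m7: -01-1,-011-,00--1
  m8: --00-,01-00
  m9: --00-,-10-1,0-0-1
  m11: -10-1,0-0-1
  m12: 01-00 ←essential
  m16: --00- ←essential
  m17: --00-,-0-01
  m21: -0-01,-01-1
  m22: -011- ←essential
  m23: -01-1,-011-,1-111
  m26: 110-- ←essential
  m27: -10-1,11-11,110--
Essential: --00-, -011-, 01-00, 110--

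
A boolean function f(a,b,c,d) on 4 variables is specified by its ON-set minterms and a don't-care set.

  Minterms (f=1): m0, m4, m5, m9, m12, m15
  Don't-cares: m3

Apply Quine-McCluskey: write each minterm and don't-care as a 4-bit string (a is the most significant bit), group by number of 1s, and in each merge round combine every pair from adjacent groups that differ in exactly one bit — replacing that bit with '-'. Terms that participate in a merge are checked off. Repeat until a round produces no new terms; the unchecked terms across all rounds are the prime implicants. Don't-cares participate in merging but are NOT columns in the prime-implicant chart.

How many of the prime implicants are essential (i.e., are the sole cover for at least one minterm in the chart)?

size-2^0 implicants → 0000(✓)  0011  0100(✓)  0101(✓)  1001  1100(✓)  1111
size-2^1 implicants → -100  0-00  010-
Unchecked terms (primes): -100, 0-00, 0011, 010-, 1001, 1111
Minterm coverage:
  m0 ⊆ 0-00 [E]
  m4 ⊆ -100,0-00,010-
  m5 ⊆ 010- [E]
  m9 ⊆ 1001 [E]
  m12 ⊆ -100 [E]
  m15 ⊆ 1111 [E]
E = {-100, 0-00, 010-, 1001, 1111}

5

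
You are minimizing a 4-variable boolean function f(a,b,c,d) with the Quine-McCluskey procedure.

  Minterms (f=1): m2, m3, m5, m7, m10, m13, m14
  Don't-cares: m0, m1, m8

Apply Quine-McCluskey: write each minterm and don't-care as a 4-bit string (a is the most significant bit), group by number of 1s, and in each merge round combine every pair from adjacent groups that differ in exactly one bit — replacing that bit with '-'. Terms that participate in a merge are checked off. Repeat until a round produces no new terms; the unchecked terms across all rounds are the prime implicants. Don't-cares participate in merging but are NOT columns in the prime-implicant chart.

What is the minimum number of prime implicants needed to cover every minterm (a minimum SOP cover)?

Round 0: 0000✓ 0001✓ 0010✓ 0011✓ 0101✓ 0111✓ 1000✓ 1010✓ 1101✓ 1110✓
Round 1: -000✓ -010✓ -101 0-01✓ 0-11✓ 00-0✓ 00-1✓ 000-✓ 001-✓ 01-1✓ 1-10 10-0✓
Round 2: -0-0 0--1 00--
PIs = {-0-0, -101, 0--1, 00--, 1-10}
Coverage chart:
  m2: -0-0,00--
  m3: 0--1,00--
  m5: -101,0--1
  m7: 0--1 ←essential
  m10: -0-0,1-10
  m13: -101 ←essential
  m14: 1-10 ←essential
Essential: -101, 0--1, 1-10
Petrick residual → -0-0
Min cover (4 terms): b'd' + bc'd + a'd + acd'

4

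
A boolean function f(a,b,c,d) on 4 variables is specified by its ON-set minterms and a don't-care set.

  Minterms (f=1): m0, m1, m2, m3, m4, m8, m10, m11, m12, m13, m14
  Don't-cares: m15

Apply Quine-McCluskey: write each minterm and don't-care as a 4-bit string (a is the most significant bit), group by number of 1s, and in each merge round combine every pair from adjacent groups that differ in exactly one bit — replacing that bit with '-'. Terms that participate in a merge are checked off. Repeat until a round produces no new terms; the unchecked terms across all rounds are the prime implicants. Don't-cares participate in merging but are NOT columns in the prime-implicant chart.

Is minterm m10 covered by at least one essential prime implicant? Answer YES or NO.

[col 0] 0000*, 0001*, 0010*, 0011*, 0100*, 1000*, 1010*, 1011*, 1100*, 1101*, 1110*, 1111*
[col 1] -000*, -010*, -011*, -100*, 0-00*, 00-0*, 00-1*, 000-*, 001-*, 1-00*, 1-10*, 1-11*, 10-0*, 101-*, 11-0*, 11-1*, 110-*, 111-*
[col 2] --00, -0-0, -01-, 00--, 1--0, 1-1-, 11--
Prime implicants: --00, -0-0, -01-, 00--, 1--0, 1-1-, 11--
PI chart (minterm → PIs covering it):
  0 | --00,-0-0,00--
  1 | 00--  (sole → essential)
  2 | -0-0,-01-,00--
  3 | -01-,00--
  4 | --00  (sole → essential)
  8 | --00,-0-0,1--0
  10 | -0-0,-01-,1--0,1-1-
  11 | -01-,1-1-
  12 | --00,1--0,11--
  13 | 11--  (sole → essential)
  14 | 1--0,1-1-,11--
Essential prime implicants: --00, 00--, 11--

NO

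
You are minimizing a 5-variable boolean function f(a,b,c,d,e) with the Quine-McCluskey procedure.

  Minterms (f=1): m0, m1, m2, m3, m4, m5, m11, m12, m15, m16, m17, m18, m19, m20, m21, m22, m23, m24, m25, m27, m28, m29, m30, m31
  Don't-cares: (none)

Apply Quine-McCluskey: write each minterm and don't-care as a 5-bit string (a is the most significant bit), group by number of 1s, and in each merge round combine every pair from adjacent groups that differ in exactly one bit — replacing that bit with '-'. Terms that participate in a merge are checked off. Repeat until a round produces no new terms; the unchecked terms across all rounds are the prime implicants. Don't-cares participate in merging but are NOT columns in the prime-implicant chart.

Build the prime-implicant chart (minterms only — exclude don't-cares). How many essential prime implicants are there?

[col 0] 00000*, 00001*, 00010*, 00011*, 00100*, 00101*, 01011*, 01100*, 01111*, 10000*, 10001*, 10010*, 10011*, 10100*, 10101*, 10110*, 10111*, 11000*, 11001*, 11011*, 11100*, 11101*, 11110*, 11111*
[col 1] -0000*, -0001*, -0010*, -0011*, -0100*, -0101*, -1011*, -1100*, -1111*, 0-011*, 0-100*, 00-00*, 00-01*, 000-0*, 000-1*, 0000-*, 0001-*, 0010-*, 01-11*, 1-000*, 1-001*, 1-011*, 1-100*, 1-101*, 1-110*, 1-111*, 10-00*, 10-01*, 10-10*, 10-11*, 100-0*, 100-1*, 1000-*, 1001-*, 101-0*, 101-1*, 1010-*, 1011-*, 11-00*, 11-01*, 11-11*, 110-1*, 1100-*, 111-0*, 111-1*, 1110-*, 1111-*
[col 2] --011, --100, -0-00*, -0-01*, -00-0*, -00-1*, -000-*, -001-*, -010-*, -1-11, 00-0-*, 000--*, 1--00*, 1--01*, 1--11*, 1-0-1*, 1-00-*, 1-1-0*, 1-1-1*, 1-10-*, 1-11-*, 10--0*, 10--1*, 10-0-*, 10-1-*, 100--*, 101--*, 11--1*, 11-0-*, 111--*
[col 3] -0-0-, -00--, 1---1, 1--0-, 1-1--, 10---
Prime implicants: --011, --100, -0-0-, -00--, -1-11, 1---1, 1--0-, 1-1--, 10---
PI chart (minterm → PIs covering it):
  0 | -0-0-,-00--
  1 | -0-0-,-00--
  2 | -00--  (sole → essential)
  3 | --011,-00--
  4 | --100,-0-0-
  5 | -0-0-  (sole → essential)
  11 | --011,-1-11
  12 | --100  (sole → essential)
  15 | -1-11  (sole → essential)
  16 | -0-0-,-00--,1--0-,10---
  17 | -0-0-,-00--,1---1,1--0-,10---
  18 | -00--,10---
  19 | --011,-00--,1---1,10---
  20 | --100,-0-0-,1--0-,1-1--,10---
  21 | -0-0-,1---1,1--0-,1-1--,10---
  22 | 1-1--,10---
  23 | 1---1,1-1--,10---
  24 | 1--0-  (sole → essential)
  25 | 1---1,1--0-
  27 | --011,-1-11,1---1
  28 | --100,1--0-,1-1--
  29 | 1---1,1--0-,1-1--
  30 | 1-1--  (sole → essential)
  31 | -1-11,1---1,1-1--
Essential prime implicants: --100, -0-0-, -00--, -1-11, 1--0-, 1-1--

6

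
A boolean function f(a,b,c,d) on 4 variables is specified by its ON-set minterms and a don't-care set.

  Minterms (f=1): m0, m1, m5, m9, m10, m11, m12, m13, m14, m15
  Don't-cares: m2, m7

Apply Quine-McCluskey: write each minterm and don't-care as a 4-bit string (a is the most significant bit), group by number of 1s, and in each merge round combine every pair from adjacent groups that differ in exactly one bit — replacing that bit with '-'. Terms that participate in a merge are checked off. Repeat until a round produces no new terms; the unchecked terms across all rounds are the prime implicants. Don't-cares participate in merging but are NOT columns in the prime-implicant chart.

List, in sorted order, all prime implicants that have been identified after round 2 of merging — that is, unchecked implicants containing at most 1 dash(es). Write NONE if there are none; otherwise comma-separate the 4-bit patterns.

-010, 00-0, 000-

size-2^0 implicants → 0000(✓)  0001(✓)  0010(✓)  0101(✓)  0111(✓)  1001(✓)  1010(✓)  1011(✓)  1100(✓)  1101(✓)  1110(✓)  1111(✓)
size-2^1 implicants → -001(✓)  -010  -101(✓)  -111(✓)  0-01(✓)  00-0  000-  01-1(✓)  1-01(✓)  1-10(✓)  1-11(✓)  10-1(✓)  101-(✓)  11-0(✓)  11-1(✓)  110-(✓)  111-(✓)
size-2^2 implicants → --01  -1-1  1--1  1-1-  11--
Unchecked terms (primes): --01, -010, -1-1, 00-0, 000-, 1--1, 1-1-, 11--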